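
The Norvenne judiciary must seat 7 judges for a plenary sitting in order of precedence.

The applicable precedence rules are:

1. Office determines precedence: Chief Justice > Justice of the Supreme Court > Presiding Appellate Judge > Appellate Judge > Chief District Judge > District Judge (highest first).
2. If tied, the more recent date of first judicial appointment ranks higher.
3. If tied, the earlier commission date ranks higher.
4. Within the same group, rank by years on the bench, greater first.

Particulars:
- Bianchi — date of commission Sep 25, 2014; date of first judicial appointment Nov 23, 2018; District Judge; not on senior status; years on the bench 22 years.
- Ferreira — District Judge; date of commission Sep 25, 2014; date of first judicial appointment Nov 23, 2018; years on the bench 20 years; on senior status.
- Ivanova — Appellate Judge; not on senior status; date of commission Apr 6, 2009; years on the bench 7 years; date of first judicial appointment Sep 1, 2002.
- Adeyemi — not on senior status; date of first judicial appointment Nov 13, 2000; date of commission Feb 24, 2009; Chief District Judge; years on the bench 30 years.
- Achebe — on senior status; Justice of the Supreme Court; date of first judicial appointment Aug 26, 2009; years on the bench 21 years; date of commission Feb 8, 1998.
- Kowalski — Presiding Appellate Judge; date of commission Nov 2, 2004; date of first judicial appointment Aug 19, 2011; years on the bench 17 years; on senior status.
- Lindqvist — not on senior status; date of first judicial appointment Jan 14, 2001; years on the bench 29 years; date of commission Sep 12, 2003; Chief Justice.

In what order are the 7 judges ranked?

By office: Lindqvist (Chief Justice); then Achebe (Justice of the Supreme Court); then Kowalski (Presiding Appellate Judge); then Ivanova (Appellate Judge); then Adeyemi (Chief District Judge); then Bianchi and Ferreira (District Judge).
Bianchi and Ferreira both have date of first judicial appointment Nov 23, 2018, so the next rule applies.
Bianchi and Ferreira both have date of commission Sep 25, 2014, so the next rule applies.
Among Bianchi and Ferreira, by years on the bench (higher first): Bianchi (22 years) before Ferreira (20 years).
Full order: Lindqvist, Achebe, Kowalski, Ivanova, Adeyemi, Bianchi, Ferreira.

Lindqvist, Achebe, Kowalski, Ivanova, Adeyemi, Bianchi, Ferreira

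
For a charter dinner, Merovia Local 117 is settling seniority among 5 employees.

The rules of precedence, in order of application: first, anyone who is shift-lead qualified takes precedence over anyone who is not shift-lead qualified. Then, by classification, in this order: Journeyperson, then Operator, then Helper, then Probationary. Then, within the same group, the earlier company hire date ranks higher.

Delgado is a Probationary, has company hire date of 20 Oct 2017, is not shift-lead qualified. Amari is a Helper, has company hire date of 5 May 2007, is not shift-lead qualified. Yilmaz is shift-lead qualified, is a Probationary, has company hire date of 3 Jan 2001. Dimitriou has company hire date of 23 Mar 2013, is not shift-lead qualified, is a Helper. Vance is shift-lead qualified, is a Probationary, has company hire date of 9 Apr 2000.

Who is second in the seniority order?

Yilmaz

By the first rule: Vance and Yilmaz (both shift-lead qualified); then Amari, Dimitriou and Delgado (each not shift-lead qualified).
Vance and Yilmaz are each Probationary, so the next rule applies.
Among Vance and Yilmaz, by company hire date (earlier first): Vance (9 Apr 2000) before Yilmaz (3 Jan 2001).
Among Amari, Dimitriou and Delgado, by classification: Amari and Dimitriou (Helper) before Delgado (Probationary).
Among Amari and Dimitriou, by company hire date (earlier first): Amari (5 May 2007) before Dimitriou (23 Mar 2013).
Order: Vance, Yilmaz, Amari, Dimitriou, Delgado.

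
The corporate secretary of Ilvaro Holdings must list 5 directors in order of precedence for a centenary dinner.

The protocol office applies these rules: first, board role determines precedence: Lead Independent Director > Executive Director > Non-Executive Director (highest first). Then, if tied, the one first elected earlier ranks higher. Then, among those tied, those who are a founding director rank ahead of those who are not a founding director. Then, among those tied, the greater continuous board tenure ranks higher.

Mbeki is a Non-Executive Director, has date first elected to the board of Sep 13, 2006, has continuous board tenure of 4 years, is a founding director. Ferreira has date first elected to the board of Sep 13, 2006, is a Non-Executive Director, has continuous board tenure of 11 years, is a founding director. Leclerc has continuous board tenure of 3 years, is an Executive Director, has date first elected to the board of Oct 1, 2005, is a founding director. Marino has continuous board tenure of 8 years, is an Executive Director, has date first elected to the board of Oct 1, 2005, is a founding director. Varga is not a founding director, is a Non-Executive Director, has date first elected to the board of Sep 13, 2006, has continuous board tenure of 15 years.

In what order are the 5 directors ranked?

Marino, Leclerc, Ferreira, Mbeki, Varga

By board role: Marino and Leclerc (Executive Director); then Ferreira, Mbeki and Varga (Non-Executive Director).
Marino and Leclerc both have date first elected to the board Oct 1, 2005, so the next rule applies.
Marino and Leclerc are each a founding director, so the next rule applies.
Among Marino and Leclerc, by continuous board tenure (higher first): Marino (8 years) before Leclerc (3 years).
Ferreira, Mbeki and Varga all have date first elected to the board Sep 13, 2006, so the next rule applies.
Among Ferreira, Mbeki and Varga, a founding director before not a founding director: Ferreira and Mbeki (a founding director) before Varga (not a founding director).
Among Ferreira and Mbeki, by continuous board tenure (higher first): Ferreira (11 years) before Mbeki (4 years).
Full order: Marino, Leclerc, Ferreira, Mbeki, Varga.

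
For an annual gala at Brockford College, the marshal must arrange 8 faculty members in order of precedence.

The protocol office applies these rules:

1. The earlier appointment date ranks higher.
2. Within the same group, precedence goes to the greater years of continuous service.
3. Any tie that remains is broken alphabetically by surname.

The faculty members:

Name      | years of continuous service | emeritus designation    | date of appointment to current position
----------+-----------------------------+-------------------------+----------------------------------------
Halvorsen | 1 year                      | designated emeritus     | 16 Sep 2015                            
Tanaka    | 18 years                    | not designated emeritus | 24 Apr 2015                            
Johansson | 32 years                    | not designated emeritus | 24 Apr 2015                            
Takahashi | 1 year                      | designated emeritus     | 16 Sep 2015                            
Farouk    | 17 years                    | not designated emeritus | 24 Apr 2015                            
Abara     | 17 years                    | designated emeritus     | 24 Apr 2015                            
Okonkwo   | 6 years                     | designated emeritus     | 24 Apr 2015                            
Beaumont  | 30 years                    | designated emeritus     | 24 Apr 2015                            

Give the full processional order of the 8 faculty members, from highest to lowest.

Johansson, Beaumont, Tanaka, Abara, Farouk, Okonkwo, Halvorsen, Takahashi

By date of appointment to current position (earlier first): Johansson, Beaumont, Tanaka, Abara, Farouk and Okonkwo (each 24 Apr 2015); then Halvorsen and Takahashi (both 16 Sep 2015).
Among Johansson, Beaumont, Tanaka, Abara, Farouk and Okonkwo, by years of continuous service (higher first): Johansson (32 years) before Beaumont (30 years) before Tanaka (18 years) before Abara and Farouk (17 years) before Okonkwo (6 years).
Among Abara and Farouk, alphabetically by surname: Abara before Farouk.
Halvorsen and Takahashi both have years of continuous service 1 year, so the next rule applies.
Among Halvorsen and Takahashi, alphabetically by surname: Halvorsen before Takahashi.
Full order: Johansson, Beaumont, Tanaka, Abara, Farouk, Okonkwo, Halvorsen, Takahashi.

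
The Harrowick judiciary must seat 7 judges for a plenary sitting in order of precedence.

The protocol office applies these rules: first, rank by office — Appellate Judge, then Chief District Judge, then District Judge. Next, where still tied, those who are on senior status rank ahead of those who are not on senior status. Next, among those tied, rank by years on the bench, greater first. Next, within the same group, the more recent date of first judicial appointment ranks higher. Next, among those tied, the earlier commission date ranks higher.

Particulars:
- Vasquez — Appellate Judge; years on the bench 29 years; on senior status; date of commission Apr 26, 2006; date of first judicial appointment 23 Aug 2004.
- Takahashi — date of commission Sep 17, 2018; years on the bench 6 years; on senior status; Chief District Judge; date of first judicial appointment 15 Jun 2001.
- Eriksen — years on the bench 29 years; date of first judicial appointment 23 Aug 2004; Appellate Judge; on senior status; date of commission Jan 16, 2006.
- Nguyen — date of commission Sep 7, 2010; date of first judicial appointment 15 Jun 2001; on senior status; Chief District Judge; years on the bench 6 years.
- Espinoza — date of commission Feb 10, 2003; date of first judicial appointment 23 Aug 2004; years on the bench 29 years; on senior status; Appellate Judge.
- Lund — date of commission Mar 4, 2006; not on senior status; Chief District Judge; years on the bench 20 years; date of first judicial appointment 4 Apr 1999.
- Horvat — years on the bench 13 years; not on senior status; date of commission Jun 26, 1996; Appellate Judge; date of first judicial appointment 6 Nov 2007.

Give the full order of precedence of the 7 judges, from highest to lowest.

By office: Espinoza, Eriksen, Vasquez and Horvat (Appellate Judge); then Nguyen, Takahashi and Lund (Chief District Judge).
Among Espinoza, Eriksen, Vasquez and Horvat, on senior status before not on senior status: Espinoza, Eriksen and Vasquez (on senior status) before Horvat (not on senior status).
Espinoza, Eriksen and Vasquez all have years on the bench 29 years, so the next rule applies.
Espinoza, Eriksen and Vasquez all have date of first judicial appointment 23 Aug 2004, so the next rule applies.
Among Espinoza, Eriksen and Vasquez, by date of commission (earlier first): Espinoza (Feb 10, 2003) before Eriksen (Jan 16, 2006) before Vasquez (Apr 26, 2006).
Among Nguyen, Takahashi and Lund, on senior status before not on senior status: Nguyen and Takahashi (on senior status) before Lund (not on senior status).
Nguyen and Takahashi both have years on the bench 6 years, so the next rule applies.
Nguyen and Takahashi both have date of first judicial appointment 15 Jun 2001, so the next rule applies.
Among Nguyen and Takahashi, by date of commission (earlier first): Nguyen (Sep 7, 2010) before Takahashi (Sep 17, 2018).
Full order: Espinoza, Eriksen, Vasquez, Horvat, Nguyen, Takahashi, Lund.

Espinoza, Eriksen, Vasquez, Horvat, Nguyen, Takahashi, Lund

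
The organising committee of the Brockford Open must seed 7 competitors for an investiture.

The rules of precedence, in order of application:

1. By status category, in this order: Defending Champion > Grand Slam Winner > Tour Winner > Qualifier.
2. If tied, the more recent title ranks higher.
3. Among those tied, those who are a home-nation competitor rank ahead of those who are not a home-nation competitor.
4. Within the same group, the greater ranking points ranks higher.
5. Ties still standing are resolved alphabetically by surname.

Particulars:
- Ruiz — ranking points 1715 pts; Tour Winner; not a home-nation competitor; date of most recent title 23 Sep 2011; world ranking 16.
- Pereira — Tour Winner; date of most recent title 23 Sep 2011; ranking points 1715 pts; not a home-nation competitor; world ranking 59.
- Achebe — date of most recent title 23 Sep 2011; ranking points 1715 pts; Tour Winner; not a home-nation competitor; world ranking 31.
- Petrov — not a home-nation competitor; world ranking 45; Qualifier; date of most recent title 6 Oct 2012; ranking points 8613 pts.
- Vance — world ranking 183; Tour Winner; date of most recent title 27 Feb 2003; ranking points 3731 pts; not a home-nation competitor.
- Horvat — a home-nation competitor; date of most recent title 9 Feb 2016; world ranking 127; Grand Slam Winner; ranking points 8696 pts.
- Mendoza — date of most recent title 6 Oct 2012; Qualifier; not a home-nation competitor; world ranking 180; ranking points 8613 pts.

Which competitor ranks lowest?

Petrov

By status category: Horvat (Grand Slam Winner); then Achebe, Pereira, Ruiz and Vance (Tour Winner); then Mendoza and Petrov (Qualifier).
Among Achebe, Pereira, Ruiz and Vance, by date of most recent title (later first): Achebe, Pereira and Ruiz (23 Sep 2011) before Vance (27 Feb 2003).
Achebe, Pereira and Ruiz are each not a home-nation competitor, so the next rule applies.
Achebe, Pereira and Ruiz all have ranking points 1715 pts, so the next rule applies.
Among Achebe, Pereira and Ruiz, alphabetically by surname: Achebe before Pereira before Ruiz.
Mendoza and Petrov both have date of most recent title 6 Oct 2012, so the next rule applies.
Mendoza and Petrov are each not a home-nation competitor, so the next rule applies.
Mendoza and Petrov both have ranking points 8613 pts, so the next rule applies.
Among Mendoza and Petrov, alphabetically by surname: Mendoza before Petrov.
Order: Horvat, Achebe, Pereira, Ruiz, Vance, Mendoza, Petrov.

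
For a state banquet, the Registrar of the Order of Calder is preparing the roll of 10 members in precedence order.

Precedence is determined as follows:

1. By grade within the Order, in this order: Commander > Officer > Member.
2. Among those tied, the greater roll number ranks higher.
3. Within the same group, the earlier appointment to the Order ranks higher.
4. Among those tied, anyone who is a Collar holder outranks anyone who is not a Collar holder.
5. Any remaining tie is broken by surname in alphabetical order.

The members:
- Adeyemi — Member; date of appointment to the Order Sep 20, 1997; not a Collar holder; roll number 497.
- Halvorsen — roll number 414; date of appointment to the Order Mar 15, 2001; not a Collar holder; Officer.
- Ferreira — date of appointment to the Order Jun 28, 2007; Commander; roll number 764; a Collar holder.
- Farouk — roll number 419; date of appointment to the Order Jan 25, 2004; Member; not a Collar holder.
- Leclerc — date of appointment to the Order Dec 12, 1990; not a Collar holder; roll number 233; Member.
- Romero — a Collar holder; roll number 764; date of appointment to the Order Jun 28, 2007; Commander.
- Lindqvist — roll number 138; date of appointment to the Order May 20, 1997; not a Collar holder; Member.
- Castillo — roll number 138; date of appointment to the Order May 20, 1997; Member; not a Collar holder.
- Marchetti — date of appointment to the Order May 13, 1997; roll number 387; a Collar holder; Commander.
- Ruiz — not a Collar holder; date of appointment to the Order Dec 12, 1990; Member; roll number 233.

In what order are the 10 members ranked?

By grade within the Order: Ferreira, Romero and Marchetti (Commander); then Halvorsen (Officer); then Adeyemi, Farouk, Leclerc, Ruiz, Castillo and Lindqvist (Member).
Among Ferreira, Romero and Marchetti, by roll number (higher first): Ferreira and Romero (764) before Marchetti (387).
Ferreira and Romero both have date of appointment to the Order Jun 28, 2007, so the next rule applies.
Ferreira and Romero are each a Collar holder, so the next rule applies.
Among Ferreira and Romero, alphabetically by surname: Ferreira before Romero.
Among Adeyemi, Farouk, Leclerc, Ruiz, Castillo and Lindqvist, by roll number (higher first): Adeyemi (497) before Farouk (419) before Leclerc and Ruiz (233) before Castillo and Lindqvist (138).
Leclerc and Ruiz both have date of appointment to the Order Dec 12, 1990, so the next rule applies.
Leclerc and Ruiz are each not a Collar holder, so the next rule applies.
Among Leclerc and Ruiz, alphabetically by surname: Leclerc before Ruiz.
Castillo and Lindqvist both have date of appointment to the Order May 20, 1997, so the next rule applies.
Castillo and Lindqvist are each not a Collar holder, so the next rule applies.
Among Castillo and Lindqvist, alphabetically by surname: Castillo before Lindqvist.
Full order: Ferreira, Romero, Marchetti, Halvorsen, Adeyemi, Farouk, Leclerc, Ruiz, Castillo, Lindqvist.

Ferreira, Romero, Marchetti, Halvorsen, Adeyemi, Farouk, Leclerc, Ruiz, Castillo, Lindqvist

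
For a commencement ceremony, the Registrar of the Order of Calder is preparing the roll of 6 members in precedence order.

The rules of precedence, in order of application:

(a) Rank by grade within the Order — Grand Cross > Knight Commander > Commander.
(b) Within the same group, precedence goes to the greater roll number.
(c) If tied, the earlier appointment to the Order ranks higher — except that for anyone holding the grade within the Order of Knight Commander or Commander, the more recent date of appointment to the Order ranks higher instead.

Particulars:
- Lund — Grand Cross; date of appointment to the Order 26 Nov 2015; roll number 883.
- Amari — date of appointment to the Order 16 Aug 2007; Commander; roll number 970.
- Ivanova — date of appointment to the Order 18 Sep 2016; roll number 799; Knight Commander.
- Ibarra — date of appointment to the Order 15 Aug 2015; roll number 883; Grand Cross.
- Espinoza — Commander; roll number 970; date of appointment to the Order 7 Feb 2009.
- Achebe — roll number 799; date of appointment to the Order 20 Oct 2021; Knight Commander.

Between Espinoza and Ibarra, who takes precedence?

By grade within the Order: Ibarra and Lund (Grand Cross); then Achebe and Ivanova (Knight Commander); then Espinoza and Amari (Commander).
Ibarra and Lund both have roll number 883, so the next rule applies.
Among Ibarra and Lund, by date of appointment to the Order (earlier first): Ibarra (15 Aug 2015) before Lund (26 Nov 2015).
Achebe and Ivanova both have roll number 799, so the next rule applies.
Among Achebe and Ivanova, by date of appointment to the Order (later first) (reversed rule for this group): Achebe (20 Oct 2021) before Ivanova (18 Sep 2016).
Espinoza and Amari both have roll number 970, so the next rule applies.
Among Espinoza and Amari, by date of appointment to the Order (later first) (reversed rule for this group): Espinoza (7 Feb 2009) before Amari (16 Aug 2007).
So Ibarra takes precedence.

Ibarra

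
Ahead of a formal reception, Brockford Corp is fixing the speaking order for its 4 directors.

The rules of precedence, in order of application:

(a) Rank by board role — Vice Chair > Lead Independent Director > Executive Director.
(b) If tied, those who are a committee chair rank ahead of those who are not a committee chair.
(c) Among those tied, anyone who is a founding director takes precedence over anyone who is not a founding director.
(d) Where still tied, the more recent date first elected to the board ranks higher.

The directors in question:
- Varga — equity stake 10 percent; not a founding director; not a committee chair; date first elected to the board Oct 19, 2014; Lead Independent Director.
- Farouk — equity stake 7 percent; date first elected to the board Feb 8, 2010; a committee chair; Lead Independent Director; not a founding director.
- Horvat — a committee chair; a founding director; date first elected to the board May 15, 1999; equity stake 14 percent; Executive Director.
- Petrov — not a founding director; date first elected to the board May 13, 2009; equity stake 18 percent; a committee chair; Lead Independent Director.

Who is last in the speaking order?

By board role: Farouk, Petrov and Varga (Lead Independent Director); then Horvat (Executive Director).
Among Farouk, Petrov and Varga, a committee chair before not a committee chair: Farouk and Petrov (a committee chair) before Varga (not a committee chair).
Farouk and Petrov are each not a founding director, so the next rule applies.
Among Farouk and Petrov, by date first elected to the board (later first): Farouk (Feb 8, 2010) before Petrov (May 13, 2009).
Order: Farouk, Petrov, Varga, Horvat.

Horvat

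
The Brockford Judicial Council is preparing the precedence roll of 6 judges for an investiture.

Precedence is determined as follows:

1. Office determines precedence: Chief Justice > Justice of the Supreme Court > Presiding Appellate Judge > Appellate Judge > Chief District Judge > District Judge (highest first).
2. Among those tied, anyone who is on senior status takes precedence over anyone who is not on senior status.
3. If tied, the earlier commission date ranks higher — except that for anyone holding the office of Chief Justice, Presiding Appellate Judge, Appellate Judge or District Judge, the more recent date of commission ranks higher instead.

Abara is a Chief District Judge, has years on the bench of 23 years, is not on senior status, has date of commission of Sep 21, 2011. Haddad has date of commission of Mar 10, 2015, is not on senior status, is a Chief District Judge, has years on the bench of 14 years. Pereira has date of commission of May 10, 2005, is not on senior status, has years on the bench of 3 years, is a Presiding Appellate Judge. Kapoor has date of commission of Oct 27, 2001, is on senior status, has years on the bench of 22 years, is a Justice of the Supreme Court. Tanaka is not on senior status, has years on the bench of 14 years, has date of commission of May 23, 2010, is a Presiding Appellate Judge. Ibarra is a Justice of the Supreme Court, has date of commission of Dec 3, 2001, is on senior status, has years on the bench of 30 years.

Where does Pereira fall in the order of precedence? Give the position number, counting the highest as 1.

By office: Kapoor and Ibarra (Justice of the Supreme Court); then Tanaka and Pereira (Presiding Appellate Judge); then Abara and Haddad (Chief District Judge).
Kapoor and Ibarra are each on senior status, so the next rule applies.
Among Kapoor and Ibarra, by date of commission (earlier first): Kapoor (Oct 27, 2001) before Ibarra (Dec 3, 2001).
Tanaka and Pereira are each not on senior status, so the next rule applies.
Among Tanaka and Pereira, by date of commission (later first) (reversed rule for this group): Tanaka (May 23, 2010) before Pereira (May 10, 2005).
Abara and Haddad are each not on senior status, so the next rule applies.
Among Abara and Haddad, by date of commission (earlier first): Abara (Sep 21, 2011) before Haddad (Mar 10, 2015).
Order: Kapoor, Ibarra, Tanaka, Pereira, Abara, Haddad. So position 4.

4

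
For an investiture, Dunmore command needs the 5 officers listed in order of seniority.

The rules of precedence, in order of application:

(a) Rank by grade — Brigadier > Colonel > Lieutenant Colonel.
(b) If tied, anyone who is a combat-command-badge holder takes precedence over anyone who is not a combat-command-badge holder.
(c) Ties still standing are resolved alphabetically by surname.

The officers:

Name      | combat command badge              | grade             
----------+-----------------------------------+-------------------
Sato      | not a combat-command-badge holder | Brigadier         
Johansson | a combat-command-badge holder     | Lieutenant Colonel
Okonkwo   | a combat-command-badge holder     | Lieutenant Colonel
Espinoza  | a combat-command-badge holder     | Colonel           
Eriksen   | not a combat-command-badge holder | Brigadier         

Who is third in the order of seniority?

By grade: Eriksen and Sato (Brigadier); then Espinoza (Colonel); then Johansson and Okonkwo (Lieutenant Colonel).
Eriksen and Sato are each not a combat-command-badge holder, so the next rule applies.
Among Eriksen and Sato, alphabetically by surname: Eriksen before Sato.
Johansson and Okonkwo are each a combat-command-badge holder, so the next rule applies.
Among Johansson and Okonkwo, alphabetically by surname: Johansson before Okonkwo.
Order: Eriksen, Sato, Espinoza, Johansson, Okonkwo.

Espinoza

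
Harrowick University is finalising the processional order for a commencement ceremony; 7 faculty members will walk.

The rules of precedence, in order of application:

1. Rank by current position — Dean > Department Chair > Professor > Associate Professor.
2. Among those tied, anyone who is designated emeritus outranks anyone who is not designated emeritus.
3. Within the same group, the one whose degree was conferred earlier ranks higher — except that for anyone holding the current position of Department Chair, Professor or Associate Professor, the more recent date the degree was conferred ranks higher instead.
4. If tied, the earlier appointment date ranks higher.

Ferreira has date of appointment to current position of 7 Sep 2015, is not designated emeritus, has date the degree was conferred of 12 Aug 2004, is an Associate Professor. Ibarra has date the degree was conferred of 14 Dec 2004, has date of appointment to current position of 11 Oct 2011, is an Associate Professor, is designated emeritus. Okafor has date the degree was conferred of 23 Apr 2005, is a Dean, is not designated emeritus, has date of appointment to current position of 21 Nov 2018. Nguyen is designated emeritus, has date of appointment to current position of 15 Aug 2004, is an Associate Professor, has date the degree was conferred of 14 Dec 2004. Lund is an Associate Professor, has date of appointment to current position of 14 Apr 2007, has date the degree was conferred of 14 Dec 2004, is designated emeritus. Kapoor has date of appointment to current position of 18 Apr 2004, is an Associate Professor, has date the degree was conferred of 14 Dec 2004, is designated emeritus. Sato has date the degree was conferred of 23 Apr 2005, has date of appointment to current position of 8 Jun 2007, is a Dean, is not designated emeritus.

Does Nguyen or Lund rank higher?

Nguyen

By current position: Sato and Okafor (Dean); then Kapoor, Nguyen, Lund, Ibarra and Ferreira (Associate Professor).
Sato and Okafor are each not designated emeritus, so the next rule applies.
Sato and Okafor both have date the degree was conferred 23 Apr 2005, so the next rule applies.
Among Sato and Okafor, by date of appointment to current position (earlier first): Sato (8 Jun 2007) before Okafor (21 Nov 2018).
Among Kapoor, Nguyen, Lund, Ibarra and Ferreira, designated emeritus before not designated emeritus: Kapoor, Nguyen, Lund and Ibarra (designated emeritus) before Ferreira (not designated emeritus).
Kapoor, Nguyen, Lund and Ibarra all have date the degree was conferred 14 Dec 2004, so the next rule applies.
Among Kapoor, Nguyen, Lund and Ibarra, by date of appointment to current position (earlier first): Kapoor (18 Apr 2004) before Nguyen (15 Aug 2004) before Lund (14 Apr 2007) before Ibarra (11 Oct 2011).
So Nguyen takes precedence.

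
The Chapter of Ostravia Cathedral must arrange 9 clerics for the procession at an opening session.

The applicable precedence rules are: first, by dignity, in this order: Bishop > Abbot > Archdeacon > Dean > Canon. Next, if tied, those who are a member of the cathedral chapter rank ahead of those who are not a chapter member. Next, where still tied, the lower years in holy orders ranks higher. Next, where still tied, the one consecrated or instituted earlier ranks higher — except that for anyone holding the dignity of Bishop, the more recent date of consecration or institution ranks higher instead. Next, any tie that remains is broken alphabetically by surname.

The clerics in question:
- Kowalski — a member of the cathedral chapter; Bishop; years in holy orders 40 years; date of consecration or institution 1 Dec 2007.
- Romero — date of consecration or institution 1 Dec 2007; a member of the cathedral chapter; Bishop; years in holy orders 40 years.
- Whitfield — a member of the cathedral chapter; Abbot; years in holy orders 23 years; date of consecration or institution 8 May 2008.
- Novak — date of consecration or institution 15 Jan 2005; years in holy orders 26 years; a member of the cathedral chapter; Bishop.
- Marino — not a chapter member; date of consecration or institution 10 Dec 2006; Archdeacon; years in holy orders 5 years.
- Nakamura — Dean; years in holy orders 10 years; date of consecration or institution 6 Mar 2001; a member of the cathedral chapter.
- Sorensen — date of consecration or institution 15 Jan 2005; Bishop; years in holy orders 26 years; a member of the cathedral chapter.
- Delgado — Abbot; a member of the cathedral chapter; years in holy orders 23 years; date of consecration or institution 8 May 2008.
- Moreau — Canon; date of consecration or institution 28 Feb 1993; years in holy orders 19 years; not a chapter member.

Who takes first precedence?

Novak

By dignity: Novak, Sorensen, Kowalski and Romero (Bishop); then Delgado and Whitfield (Abbot); then Marino (Archdeacon); then Nakamura (Dean); then Moreau (Canon).
Novak, Sorensen, Kowalski and Romero are each a member of the cathedral chapter, so the next rule applies.
Among Novak, Sorensen, Kowalski and Romero, by years in holy orders (lower first): Novak and Sorensen (26 years) before Kowalski and Romero (40 years).
Novak and Sorensen both have date of consecration or institution 15 Jan 2005, so the next rule applies.
Among Novak and Sorensen, alphabetically by surname: Novak before Sorensen.
Kowalski and Romero both have date of consecration or institution 1 Dec 2007, so the next rule applies.
Among Kowalski and Romero, alphabetically by surname: Kowalski before Romero.
Delgado and Whitfield are each a member of the cathedral chapter, so the next rule applies.
Delgado and Whitfield both have years in holy orders 23 years, so the next rule applies.
Delgado and Whitfield both have date of consecration or institution 8 May 2008, so the next rule applies.
Among Delgado and Whitfield, alphabetically by surname: Delgado before Whitfield.
Order: Novak, Sorensen, Kowalski, Romero, Delgado, Whitfield, Marino, Nakamura, Moreau.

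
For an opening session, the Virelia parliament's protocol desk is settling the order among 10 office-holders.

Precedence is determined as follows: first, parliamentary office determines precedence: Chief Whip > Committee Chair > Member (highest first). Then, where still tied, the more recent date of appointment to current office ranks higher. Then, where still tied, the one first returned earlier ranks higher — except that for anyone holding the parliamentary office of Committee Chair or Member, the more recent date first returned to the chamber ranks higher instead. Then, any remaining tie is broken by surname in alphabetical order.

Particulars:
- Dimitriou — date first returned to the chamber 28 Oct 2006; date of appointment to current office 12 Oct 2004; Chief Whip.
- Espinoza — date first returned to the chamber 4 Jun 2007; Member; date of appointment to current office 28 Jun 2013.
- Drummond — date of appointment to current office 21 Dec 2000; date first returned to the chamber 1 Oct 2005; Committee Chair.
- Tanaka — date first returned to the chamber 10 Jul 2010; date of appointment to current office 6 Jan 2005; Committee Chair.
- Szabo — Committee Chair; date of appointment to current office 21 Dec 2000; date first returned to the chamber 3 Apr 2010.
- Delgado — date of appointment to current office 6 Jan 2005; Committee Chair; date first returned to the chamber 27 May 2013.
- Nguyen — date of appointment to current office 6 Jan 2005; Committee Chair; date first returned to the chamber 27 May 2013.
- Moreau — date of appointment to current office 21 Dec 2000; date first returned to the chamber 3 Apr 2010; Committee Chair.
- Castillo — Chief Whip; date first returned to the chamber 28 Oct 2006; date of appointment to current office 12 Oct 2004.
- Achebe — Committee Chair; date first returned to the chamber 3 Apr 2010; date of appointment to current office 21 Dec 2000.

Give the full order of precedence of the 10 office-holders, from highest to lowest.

Castillo, Dimitriou, Delgado, Nguyen, Tanaka, Achebe, Moreau, Szabo, Drummond, Espinoza

By parliamentary office: Castillo and Dimitriou (Chief Whip); then Delgado, Nguyen, Tanaka, Achebe, Moreau, Szabo and Drummond (Committee Chair); then Espinoza (Member).
Castillo and Dimitriou both have date of appointment to current office 12 Oct 2004, so the next rule applies.
Castillo and Dimitriou both have date first returned to the chamber 28 Oct 2006, so the next rule applies.
Among Castillo and Dimitriou, alphabetically by surname: Castillo before Dimitriou.
Among Delgado, Nguyen, Tanaka, Achebe, Moreau, Szabo and Drummond, by date of appointment to current office (later first): Delgado, Nguyen and Tanaka (6 Jan 2005) before Achebe, Moreau, Szabo and Drummond (21 Dec 2000).
Among Delgado, Nguyen and Tanaka, by date first returned to the chamber (later first) (reversed rule for this group): Delgado and Nguyen (27 May 2013) before Tanaka (10 Jul 2010).
Among Delgado and Nguyen, alphabetically by surname: Delgado before Nguyen.
Among Achebe, Moreau, Szabo and Drummond, by date first returned to the chamber (later first) (reversed rule for this group): Achebe, Moreau and Szabo (3 Apr 2010) before Drummond (1 Oct 2005).
Among Achebe, Moreau and Szabo, alphabetically by surname: Achebe before Moreau before Szabo.
Full order: Castillo, Dimitriou, Delgado, Nguyen, Tanaka, Achebe, Moreau, Szabo, Drummond, Espinoza.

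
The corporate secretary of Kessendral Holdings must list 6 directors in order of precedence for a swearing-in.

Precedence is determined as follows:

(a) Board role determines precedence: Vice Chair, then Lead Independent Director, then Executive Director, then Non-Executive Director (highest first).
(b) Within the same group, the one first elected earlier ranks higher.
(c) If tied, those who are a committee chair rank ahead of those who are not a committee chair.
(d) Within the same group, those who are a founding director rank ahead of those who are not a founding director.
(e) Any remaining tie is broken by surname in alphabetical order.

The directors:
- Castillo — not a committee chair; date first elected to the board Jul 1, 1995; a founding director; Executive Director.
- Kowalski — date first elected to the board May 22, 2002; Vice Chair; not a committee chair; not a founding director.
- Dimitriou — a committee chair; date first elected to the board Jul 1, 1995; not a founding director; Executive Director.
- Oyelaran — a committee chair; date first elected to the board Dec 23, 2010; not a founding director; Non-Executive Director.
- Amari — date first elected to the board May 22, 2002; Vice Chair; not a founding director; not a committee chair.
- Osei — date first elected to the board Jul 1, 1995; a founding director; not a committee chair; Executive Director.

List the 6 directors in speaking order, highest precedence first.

Amari, Kowalski, Dimitriou, Castillo, Osei, Oyelaran

By board role: Amari and Kowalski (Vice Chair); then Dimitriou, Castillo and Osei (Executive Director); then Oyelaran (Non-Executive Director).
Amari and Kowalski both have date first elected to the board May 22, 2002, so the next rule applies.
Amari and Kowalski are each not a committee chair, so the next rule applies.
Amari and Kowalski are each not a founding director, so the next rule applies.
Among Amari and Kowalski, alphabetically by surname: Amari before Kowalski.
Dimitriou, Castillo and Osei all have date first elected to the board Jul 1, 1995, so the next rule applies.
Among Dimitriou, Castillo and Osei, a committee chair before not a committee chair: Dimitriou (a committee chair) before Castillo and Osei (not a committee chair).
Castillo and Osei are each a founding director, so the next rule applies.
Among Castillo and Osei, alphabetically by surname: Castillo before Osei.
Full order: Amari, Kowalski, Dimitriou, Castillo, Osei, Oyelaran.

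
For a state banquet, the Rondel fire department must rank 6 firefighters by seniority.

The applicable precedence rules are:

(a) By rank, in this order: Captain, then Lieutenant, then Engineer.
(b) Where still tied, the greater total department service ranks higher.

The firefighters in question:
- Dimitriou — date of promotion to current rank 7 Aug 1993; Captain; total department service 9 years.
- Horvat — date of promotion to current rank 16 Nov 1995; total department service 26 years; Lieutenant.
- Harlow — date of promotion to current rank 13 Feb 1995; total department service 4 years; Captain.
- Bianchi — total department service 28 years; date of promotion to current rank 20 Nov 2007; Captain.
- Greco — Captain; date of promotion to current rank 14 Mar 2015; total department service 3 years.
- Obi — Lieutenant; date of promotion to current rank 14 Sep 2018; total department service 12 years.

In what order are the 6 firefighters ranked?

By rank: Bianchi, Dimitriou, Harlow and Greco (Captain); then Horvat and Obi (Lieutenant).
Among Bianchi, Dimitriou, Harlow and Greco, by total department service (higher first): Bianchi (28 years) before Dimitriou (9 years) before Harlow (4 years) before Greco (3 years).
Among Horvat and Obi, by total department service (higher first): Horvat (26 years) before Obi (12 years).
Full order: Bianchi, Dimitriou, Harlow, Greco, Horvat, Obi.

Bianchi, Dimitriou, Harlow, Greco, Horvat, Obi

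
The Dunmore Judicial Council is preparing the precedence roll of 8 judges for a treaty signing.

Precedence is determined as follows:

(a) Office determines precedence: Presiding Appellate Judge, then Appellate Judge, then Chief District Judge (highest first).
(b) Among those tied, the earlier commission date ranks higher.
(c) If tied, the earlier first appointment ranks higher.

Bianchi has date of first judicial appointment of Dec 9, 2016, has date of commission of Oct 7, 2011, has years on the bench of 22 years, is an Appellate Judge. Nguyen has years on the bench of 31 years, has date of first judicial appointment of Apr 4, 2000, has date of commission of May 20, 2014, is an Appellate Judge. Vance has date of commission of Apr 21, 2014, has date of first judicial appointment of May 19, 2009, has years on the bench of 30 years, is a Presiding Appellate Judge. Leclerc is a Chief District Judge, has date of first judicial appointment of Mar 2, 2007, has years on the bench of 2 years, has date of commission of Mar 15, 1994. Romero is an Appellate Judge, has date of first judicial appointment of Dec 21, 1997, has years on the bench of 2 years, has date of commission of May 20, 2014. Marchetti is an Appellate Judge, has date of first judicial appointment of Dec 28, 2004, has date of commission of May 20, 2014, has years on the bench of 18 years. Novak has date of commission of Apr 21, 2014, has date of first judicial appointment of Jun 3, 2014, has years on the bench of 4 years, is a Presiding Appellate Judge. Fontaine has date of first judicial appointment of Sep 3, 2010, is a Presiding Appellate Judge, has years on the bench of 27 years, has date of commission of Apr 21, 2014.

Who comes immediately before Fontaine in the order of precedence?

By office: Vance, Fontaine and Novak (Presiding Appellate Judge); then Bianchi, Romero, Nguyen and Marchetti (Appellate Judge); then Leclerc (Chief District Judge).
Vance, Fontaine and Novak all have date of commission Apr 21, 2014, so the next rule applies.
Among Vance, Fontaine and Novak, by date of first judicial appointment (earlier first): Vance (May 19, 2009) before Fontaine (Sep 3, 2010) before Novak (Jun 3, 2014).
Among Bianchi, Romero, Nguyen and Marchetti, by date of commission (earlier first): Bianchi (Oct 7, 2011) before Romero, Nguyen and Marchetti (May 20, 2014).
Among Romero, Nguyen and Marchetti, by date of first judicial appointment (earlier first): Romero (Dec 21, 1997) before Nguyen (Apr 4, 2000) before Marchetti (Dec 28, 2004).
Order: Vance, Fontaine, Novak, Bianchi, Romero, Nguyen, Marchetti, Leclerc.

Vance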